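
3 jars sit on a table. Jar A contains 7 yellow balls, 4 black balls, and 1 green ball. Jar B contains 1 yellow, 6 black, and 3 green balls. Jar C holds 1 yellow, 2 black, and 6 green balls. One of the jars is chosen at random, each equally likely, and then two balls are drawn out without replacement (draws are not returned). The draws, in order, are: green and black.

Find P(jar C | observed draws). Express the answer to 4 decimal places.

Under each hypothesis, the probability of the observed sequence is: P(data | jar A) = (1/12)(4/11) = 1/33; P(data | jar B) = (3/10)(6/9) = 1/5; P(data | jar C) = (6/9)(2/8) = 1/6.
The prior-weighted likelihoods are 1/3 · 1/33 = 1/99, 1/3 · 1/5 = 1/15, 1/3 · 1/6 = 1/18; with total 131/990.
By Bayes' rule, P(jar C | data) = (1/18) / (131/990) = 55/131.

0.4198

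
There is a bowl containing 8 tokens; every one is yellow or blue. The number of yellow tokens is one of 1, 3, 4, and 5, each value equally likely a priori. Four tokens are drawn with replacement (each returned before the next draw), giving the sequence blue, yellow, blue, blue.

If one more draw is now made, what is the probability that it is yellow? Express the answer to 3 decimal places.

Compute the likelihood of the observed sequence for each case: P(data | r = 1) = (7/8)(1/8)(7/8)(7/8) = 0.08374; P(data | r = 3) = (5/8)(3/8)(5/8)(5/8) = 0.091553; P(data | r = 4) = (4/8)(4/8)(4/8)(4/8) = 0.0625; P(data | r = 5) = (3/8)(5/8)(3/8)(3/8) = 0.032959.
Multiplying each by its prior: 1/4 · 0.08374 = 0.020935, 1/4 · 0.091553 = 0.022888, 1/4 · 0.0625 = 0.015625, 1/4 · 0.032959 = 0.0082397; summing to 0.067688.
The posterior is then P(r = 1 | data) = 0.30929, P(r = 3 | data) = 0.33814, P(r = 4 | data) = 0.23084, P(r = 5 | data) = 0.12173.
So P(yellow next | data) = Σ P(yellow next | H) P(H | data) = (1/8)(0.30929) + (3/8)(0.33814) + (1/2)(0.23084) + (5/8)(0.12173) = 0.35697.

0.357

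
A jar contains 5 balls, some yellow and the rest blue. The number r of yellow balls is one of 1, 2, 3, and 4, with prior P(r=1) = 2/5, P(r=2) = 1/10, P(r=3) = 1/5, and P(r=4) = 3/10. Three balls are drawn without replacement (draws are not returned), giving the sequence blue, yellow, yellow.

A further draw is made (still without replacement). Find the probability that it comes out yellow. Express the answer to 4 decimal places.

0.7273

Under each hypothesis, the probability of the observed sequence is: P(data | r = 1) = (4/5)(1/4)(0/3) = 0; P(data | r = 2) = (3/5)(2/4)(1/3) = 1/10; P(data | r = 3) = (2/5)(3/4)(2/3) = 1/5; P(data | r = 4) = (1/5)(4/4)(3/3) = 1/5.
Multiplying each by its prior: 2/5 · 0 = 0, 1/10 · 1/10 = 1/100, 1/5 · 1/5 = 1/25, 3/10 · 1/5 = 3/50; summing to 11/100.
Normalising, the posterior is P(r = 1 | data) = 0, P(r = 2 | data) = 1/11, P(r = 3 | data) = 4/11, P(r = 4 | data) = 6/11.
The predictive probability is P(yellow next | data) = (0)(1/11) + (1/2)(4/11) + (1)(6/11) = 8/11.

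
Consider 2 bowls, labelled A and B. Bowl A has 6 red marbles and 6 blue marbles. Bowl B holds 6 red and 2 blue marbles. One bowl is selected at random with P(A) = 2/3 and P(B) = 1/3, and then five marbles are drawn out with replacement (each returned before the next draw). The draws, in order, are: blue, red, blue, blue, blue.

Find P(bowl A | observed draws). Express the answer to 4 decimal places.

For each hypothesis, P(data | H) works out to: P(data | bowl A) = (6/12)(6/12)(6/12)(6/12)(6/12) = 0.03125; P(data | bowl B) = (2/8)(6/8)(2/8)(2/8)(2/8) = 0.0029297.
The prior-weighted likelihoods are 2/3 · 0.03125 = 0.020833, 1/3 · 0.0029297 = 0.00097656; summing to 0.02181.
So P(bowl A | data) = (0.020833) / (0.02181) = 0.95522.

0.9552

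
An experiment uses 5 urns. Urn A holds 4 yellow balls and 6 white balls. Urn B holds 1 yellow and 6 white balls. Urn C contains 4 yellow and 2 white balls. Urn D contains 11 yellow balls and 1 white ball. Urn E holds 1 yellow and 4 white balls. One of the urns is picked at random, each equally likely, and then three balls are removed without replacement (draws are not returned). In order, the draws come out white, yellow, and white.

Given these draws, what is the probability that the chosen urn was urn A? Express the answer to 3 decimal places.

The likelihood of the observed sequence under each hypothesis: P(data | urn A) = (6/10)(4/9)(5/8) = 0.16667; P(data | urn B) = (6/7)(1/6)(5/5) = 0.14286; P(data | urn C) = (2/6)(4/5)(1/4) = 0.066667; P(data | urn D) = (1/12)(11/11)(0/10) = 0; P(data | urn E) = (4/5)(1/4)(3/3) = 0.2.
The prior-weighted likelihoods are 1/5 · 0.16667 = 0.033333, 1/5 · 0.14286 = 0.028571, 1/5 · 0.066667 = 0.013333, 1/5 · 0 = 0, 1/5 · 0.2 = 0.04; summing to 0.11524.
By Bayes' rule, P(urn A | data) = (0.033333) / (0.11524) = 0.28926.

0.289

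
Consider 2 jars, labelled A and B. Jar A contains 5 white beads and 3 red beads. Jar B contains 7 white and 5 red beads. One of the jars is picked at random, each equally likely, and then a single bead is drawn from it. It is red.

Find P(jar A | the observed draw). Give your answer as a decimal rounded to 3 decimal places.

Compute the likelihood of this draw for each case: P(data | jar A) = (3/8) = 3/8; P(data | jar B) = (5/12) = 5/12.
Multiplying each by its prior: 1/2 · 3/8 = 3/16, 1/2 · 5/12 = 5/24; with total 19/48.
Therefore the posterior P(jar A | data) = (3/16) / (19/48) = 9/19.

0.474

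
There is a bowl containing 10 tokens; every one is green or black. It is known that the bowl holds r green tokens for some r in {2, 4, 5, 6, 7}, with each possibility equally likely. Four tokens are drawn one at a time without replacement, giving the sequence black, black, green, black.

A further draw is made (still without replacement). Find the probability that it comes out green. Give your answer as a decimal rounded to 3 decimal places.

Compute the likelihood of the observed sequence for each case: P(data | r = 2) = (8/10)(7/9)(2/8)(6/7) = 2/15; P(data | r = 4) = (6/10)(5/9)(4/8)(4/7) = 2/21; P(data | r = 5) = (5/10)(4/9)(5/8)(3/7) = 5/84; P(data | r = 6) = (4/10)(3/9)(6/8)(2/7) = 1/35; P(data | r = 7) = (3/10)(2/9)(7/8)(1/7) = 1/120.
Weighting by the prior gives 1/5 · 2/15 = 2/75, 1/5 · 2/21 = 2/105, 1/5 · 5/84 = 1/84, 1/5 · 1/35 = 1/175, 1/5 · 1/120 = 1/600; summing to 13/200.
Dividing through by the total gives posterior P(r = 2 | data) = 16/39, P(r = 4 | data) = 80/273, P(r = 5 | data) = 50/273, P(r = 6 | data) = 8/91, P(r = 7 | data) = 1/39.
So P(green next | data) = Σ P(green next | H) P(H | data) = (1/6)(16/39) + (1/2)(80/273) + (2/3)(50/273) + (5/6)(8/91) + (1)(1/39) = 17/39.

0.436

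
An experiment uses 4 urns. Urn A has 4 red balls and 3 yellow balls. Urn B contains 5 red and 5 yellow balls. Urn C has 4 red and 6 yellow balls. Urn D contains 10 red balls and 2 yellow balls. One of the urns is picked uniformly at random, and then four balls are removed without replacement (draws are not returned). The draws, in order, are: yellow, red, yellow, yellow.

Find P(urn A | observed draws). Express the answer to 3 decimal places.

0.156

The likelihood of the observed sequence under each hypothesis: P(data | urn A) = (3/7)(4/6)(2/5)(1/4) = 1/35; P(data | urn B) = (5/10)(5/9)(4/8)(3/7) = 5/84; P(data | urn C) = (6/10)(4/9)(5/8)(4/7) = 2/21; P(data | urn D) = (2/12)(10/11)(1/10)(0/9) = 0.
Weighting by the prior gives 1/4 · 1/35 = 1/140, 1/4 · 5/84 = 5/336, 1/4 · 2/21 = 1/42, 1/4 · 0 = 0; summing to 11/240.
Therefore the posterior P(urn A | data) = (1/140) / (11/240) = 12/77.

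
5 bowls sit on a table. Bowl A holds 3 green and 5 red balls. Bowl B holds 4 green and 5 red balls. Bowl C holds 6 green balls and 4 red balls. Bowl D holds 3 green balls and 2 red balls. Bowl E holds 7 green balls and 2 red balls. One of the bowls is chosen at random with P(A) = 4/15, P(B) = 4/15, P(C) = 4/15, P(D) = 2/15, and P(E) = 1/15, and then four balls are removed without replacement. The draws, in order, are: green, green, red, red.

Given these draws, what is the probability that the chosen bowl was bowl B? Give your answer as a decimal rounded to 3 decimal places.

0.284

Under each hypothesis, the probability of the observed sequence is: P(data | bowl A) = (3/8)(2/7)(5/6)(4/5) = 1/14; P(data | bowl B) = (4/9)(3/8)(5/7)(4/6) = 5/63; P(data | bowl C) = (6/10)(5/9)(4/8)(3/7) = 1/14; P(data | bowl D) = (3/5)(2/4)(2/3)(1/2) = 1/10; P(data | bowl E) = (7/9)(6/8)(2/7)(1/6) = 1/36.
The prior-weighted likelihoods are 4/15 · 1/14 = 2/105, 4/15 · 5/63 = 4/189, 4/15 · 1/14 = 2/105, 2/15 · 1/10 = 1/75, 1/15 · 1/36 = 1/540; these sum to 67/900.
Hence P(bowl B | data) = (4/189) / (67/900) = 400/1407.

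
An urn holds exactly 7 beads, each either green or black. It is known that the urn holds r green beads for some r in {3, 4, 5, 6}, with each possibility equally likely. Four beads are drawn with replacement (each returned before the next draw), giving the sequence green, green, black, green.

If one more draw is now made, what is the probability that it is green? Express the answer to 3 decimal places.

Under each hypothesis, the probability of the observed sequence is: P(data | r = 3) = (3/7)(3/7)(4/7)(3/7) = 0.044981; P(data | r = 4) = (4/7)(4/7)(3/7)(4/7) = 0.079967; P(data | r = 5) = (5/7)(5/7)(2/7)(5/7) = 0.10412; P(data | r = 6) = (6/7)(6/7)(1/7)(6/7) = 0.089963.
The prior-weighted likelihoods are 1/4 · 0.044981 = 0.011245, 1/4 · 0.079967 = 0.019992, 1/4 · 0.10412 = 0.026031, 1/4 · 0.089963 = 0.022491; these sum to 0.079758.
Dividing through by the total gives posterior P(r = 3 | data) = 0.14099, P(r = 4 | data) = 0.25065, P(r = 5 | data) = 0.32637, P(r = 6 | data) = 0.28198.
So P(green next | data) = Σ P(green next | H) P(H | data) = (3/7)(0.14099) + (4/7)(0.25065) + (5/7)(0.32637) + (6/7)(0.28198) = 0.67848.

0.678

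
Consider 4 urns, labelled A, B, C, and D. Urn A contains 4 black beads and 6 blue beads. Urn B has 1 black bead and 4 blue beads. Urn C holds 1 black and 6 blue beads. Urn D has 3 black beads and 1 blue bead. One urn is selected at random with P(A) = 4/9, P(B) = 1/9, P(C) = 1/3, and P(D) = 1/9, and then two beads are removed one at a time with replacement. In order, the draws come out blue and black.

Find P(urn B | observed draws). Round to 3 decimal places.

0.096

The likelihood of the observed sequence under each hypothesis: P(data | urn A) = (6/10)(4/10) = 0.24; P(data | urn B) = (4/5)(1/5) = 0.16; P(data | urn C) = (6/7)(1/7) = 0.12245; P(data | urn D) = (1/4)(3/4) = 0.1875.
The prior-weighted likelihoods are 4/9 · 0.24 = 0.10667, 1/9 · 0.16 = 0.017778, 1/3 · 0.12245 = 0.040816, 1/9 · 0.1875 = 0.020833; these sum to 0.18609.
Hence P(urn B | data) = (0.017778) / (0.18609) = 0.095531.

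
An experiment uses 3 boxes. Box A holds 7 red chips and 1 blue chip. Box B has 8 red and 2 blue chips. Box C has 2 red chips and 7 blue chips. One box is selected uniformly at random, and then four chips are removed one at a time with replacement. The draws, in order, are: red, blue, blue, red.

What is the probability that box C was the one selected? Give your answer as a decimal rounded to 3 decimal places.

0.443

The likelihood of the observed sequence under each hypothesis: P(data | box A) = (7/8)(1/8)(1/8)(7/8) = 0.011963; P(data | box B) = (8/10)(2/10)(2/10)(8/10) = 0.0256; P(data | box C) = (2/9)(7/9)(7/9)(2/9) = 0.029873.
Weighting by the prior gives 1/3 · 0.011963 = 0.0039876, 1/3 · 0.0256 = 0.0085333, 1/3 · 0.029873 = 0.0099578; these sum to 0.022479.
Hence P(box C | data) = (0.0099578) / (0.022479) = 0.44299.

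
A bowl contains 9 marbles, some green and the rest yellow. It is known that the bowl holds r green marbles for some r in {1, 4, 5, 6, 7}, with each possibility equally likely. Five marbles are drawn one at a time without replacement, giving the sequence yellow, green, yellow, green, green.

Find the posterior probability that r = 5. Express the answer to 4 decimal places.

For each hypothesis, P(data | H) works out to: P(data | r = 1) = (8/9)(1/8)(7/7)(0/6) = 0; P(data | r = 4) = (5/9)(4/8)(4/7)(3/6)(2/5) = 2/63; P(data | r = 5) = (4/9)(5/8)(3/7)(4/6)(3/5) = 1/21; P(data | r = 6) = (3/9)(6/8)(2/7)(5/6)(4/5) = 1/21; P(data | r = 7) = (2/9)(7/8)(1/7)(6/6)(5/5) = 1/36.
The prior-weighted likelihoods are 1/5 · 0 = 0, 1/5 · 2/63 = 2/315, 1/5 · 1/21 = 1/105, 1/5 · 1/21 = 1/105, 1/5 · 1/36 = 1/180; these sum to 13/420.
By Bayes' rule, P(r = 5 | data) = (1/105) / (13/420) = 4/13.

0.3077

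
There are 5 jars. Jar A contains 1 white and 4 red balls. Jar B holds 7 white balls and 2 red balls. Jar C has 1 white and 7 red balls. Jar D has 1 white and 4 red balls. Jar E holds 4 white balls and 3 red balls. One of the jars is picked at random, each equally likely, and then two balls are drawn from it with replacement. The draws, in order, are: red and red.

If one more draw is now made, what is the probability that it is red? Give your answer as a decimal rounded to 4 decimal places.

0.7827

For each hypothesis, P(data | H) works out to: P(data | jar A) = (4/5)(4/5) = 0.64; P(data | jar B) = (2/9)(2/9) = 0.049383; P(data | jar C) = (7/8)(7/8) = 0.76562; P(data | jar D) = (4/5)(4/5) = 0.64; P(data | jar E) = (3/7)(3/7) = 0.18367.
The prior-weighted likelihoods are 1/5 · 0.64 = 0.128, 1/5 · 0.049383 = 0.0098765, 1/5 · 0.76562 = 0.15313, 1/5 · 0.64 = 0.128, 1/5 · 0.18367 = 0.036735; these sum to 0.45574.
Dividing through by the total gives posterior P(jar A | data) = 0.28086, P(jar B | data) = 0.021672, P(jar C | data) = 0.33599, P(jar D | data) = 0.28086, P(jar E | data) = 0.080605.
So P(red next | data) = Σ P(red next | H) P(H | data) = (4/5)(0.28086) + (2/9)(0.021672) + (7/8)(0.33599) + (4/5)(0.28086) + (3/7)(0.080605) = 0.78274.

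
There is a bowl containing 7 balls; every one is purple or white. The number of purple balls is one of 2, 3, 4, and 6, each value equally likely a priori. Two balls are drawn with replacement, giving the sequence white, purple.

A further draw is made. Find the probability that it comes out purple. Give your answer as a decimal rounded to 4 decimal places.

0.5000

For each hypothesis, P(data | H) works out to: P(data | r = 2) = (5/7)(2/7) = 10/49; P(data | r = 3) = (4/7)(3/7) = 12/49; P(data | r = 4) = (3/7)(4/7) = 12/49; P(data | r = 6) = (1/7)(6/7) = 6/49.
Weighting by the prior gives 1/4 · 10/49 = 5/98, 1/4 · 12/49 = 3/49, 1/4 · 12/49 = 3/49, 1/4 · 6/49 = 3/98; with total 10/49.
Dividing through by the total gives posterior P(r = 2 | data) = 1/4, P(r = 3 | data) = 3/10, P(r = 4 | data) = 3/10, P(r = 6 | data) = 3/20.
So P(purple next | data) = Σ P(purple next | H) P(H | data) = (2/7)(1/4) + (3/7)(3/10) + (4/7)(3/10) + (6/7)(3/20) = 1/2.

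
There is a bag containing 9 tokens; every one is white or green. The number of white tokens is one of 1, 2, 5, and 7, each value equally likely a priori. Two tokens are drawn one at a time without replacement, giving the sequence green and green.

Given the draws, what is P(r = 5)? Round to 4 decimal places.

0.1071

The likelihood of the observed sequence under each hypothesis: P(data | r = 1) = (8/9)(7/8) = 7/9; P(data | r = 2) = (7/9)(6/8) = 7/12; P(data | r = 5) = (4/9)(3/8) = 1/6; P(data | r = 7) = (2/9)(1/8) = 1/36.
Weighting by the prior gives 1/4 · 7/9 = 7/36, 1/4 · 7/12 = 7/48, 1/4 · 1/6 = 1/24, 1/4 · 1/36 = 1/144; summing to 7/18.
By Bayes' rule, P(r = 5 | data) = (1/24) / (7/18) = 3/28.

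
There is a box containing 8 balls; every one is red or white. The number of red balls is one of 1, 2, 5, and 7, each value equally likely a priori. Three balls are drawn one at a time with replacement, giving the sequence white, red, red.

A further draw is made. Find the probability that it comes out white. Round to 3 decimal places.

0.377

The likelihood of the observed sequence under each hypothesis: P(data | r = 1) = (7/8)(1/8)(1/8) = 0.013672; P(data | r = 2) = (6/8)(2/8)(2/8) = 0.046875; P(data | r = 5) = (3/8)(5/8)(5/8) = 0.14648; P(data | r = 7) = (1/8)(7/8)(7/8) = 0.095703.
Multiplying each by its prior: 1/4 · 0.013672 = 0.003418, 1/4 · 0.046875 = 0.011719, 1/4 · 0.14648 = 0.036621, 1/4 · 0.095703 = 0.023926; summing to 0.075684.
The posterior is then P(r = 1 | data) = 0.045161, P(r = 2 | data) = 0.15484, P(r = 5 | data) = 0.48387, P(r = 7 | data) = 0.31613.
The predictive probability is P(white next | data) = (7/8)(0.045161) + (3/4)(0.15484) + (3/8)(0.48387) + (1/8)(0.31613) = 0.37661.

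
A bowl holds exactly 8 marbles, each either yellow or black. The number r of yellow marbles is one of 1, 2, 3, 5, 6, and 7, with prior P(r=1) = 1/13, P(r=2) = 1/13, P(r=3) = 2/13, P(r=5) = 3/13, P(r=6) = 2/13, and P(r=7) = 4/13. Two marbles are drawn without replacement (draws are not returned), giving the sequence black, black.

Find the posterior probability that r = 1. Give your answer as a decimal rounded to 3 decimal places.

The likelihood of the observed sequence under each hypothesis: P(data | r = 1) = (7/8)(6/7) = 3/4; P(data | r = 2) = (6/8)(5/7) = 15/28; P(data | r = 3) = (5/8)(4/7) = 5/14; P(data | r = 5) = (3/8)(2/7) = 3/28; P(data | r = 6) = (2/8)(1/7) = 1/28; P(data | r = 7) = (1/8)(0/7) = 0.
Multiplying each by its prior: 1/13 · 3/4 = 3/52, 1/13 · 15/28 = 15/364, 2/13 · 5/14 = 5/91, 3/13 · 3/28 = 9/364, 2/13 · 1/28 = 1/182, 4/13 · 0 = 0; summing to 67/364.
Therefore the posterior P(r = 1 | data) = (3/52) / (67/364) = 21/67.

0.313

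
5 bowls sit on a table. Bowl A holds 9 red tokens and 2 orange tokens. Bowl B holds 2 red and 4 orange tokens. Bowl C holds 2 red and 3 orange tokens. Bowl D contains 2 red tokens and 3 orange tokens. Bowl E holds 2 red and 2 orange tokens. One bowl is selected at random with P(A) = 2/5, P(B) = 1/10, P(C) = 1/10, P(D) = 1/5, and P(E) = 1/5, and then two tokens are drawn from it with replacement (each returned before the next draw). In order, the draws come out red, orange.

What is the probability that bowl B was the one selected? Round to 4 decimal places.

0.1091

Under each hypothesis, the probability of the observed sequence is: P(data | bowl A) = (9/11)(2/11) = 0.14876; P(data | bowl B) = (2/6)(4/6) = 0.22222; P(data | bowl C) = (2/5)(3/5) = 0.24; P(data | bowl D) = (2/5)(3/5) = 0.24; P(data | bowl E) = (2/4)(2/4) = 0.25.
Multiplying each by its prior: 2/5 · 0.14876 = 0.059504, 1/10 · 0.22222 = 0.022222, 1/10 · 0.24 = 0.024, 1/5 · 0.24 = 0.048, 1/5 · 0.25 = 0.05; with total 0.20373.
Therefore the posterior P(bowl B | data) = (0.022222) / (0.20373) = 0.10908.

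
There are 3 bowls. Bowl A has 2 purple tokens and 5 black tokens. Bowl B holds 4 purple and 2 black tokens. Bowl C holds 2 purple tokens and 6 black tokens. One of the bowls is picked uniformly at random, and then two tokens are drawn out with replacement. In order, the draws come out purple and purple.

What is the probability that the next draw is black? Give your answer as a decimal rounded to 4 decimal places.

0.4304

For each hypothesis, P(data | H) works out to: P(data | bowl A) = (2/7)(2/7) = 0.081633; P(data | bowl B) = (4/6)(4/6) = 0.44444; P(data | bowl C) = (2/8)(2/8) = 0.0625.
Multiplying each by its prior: 1/3 · 0.081633 = 0.027211, 1/3 · 0.44444 = 0.14815, 1/3 · 0.0625 = 0.020833; with total 0.19619.
Normalising, the posterior is P(bowl A | data) = 0.13869, P(bowl B | data) = 0.75512, P(bowl C | data) = 0.10619.
The predictive probability is P(black next | data) = (5/7)(0.13869) + (1/3)(0.75512) + (3/4)(0.10619) = 0.43041.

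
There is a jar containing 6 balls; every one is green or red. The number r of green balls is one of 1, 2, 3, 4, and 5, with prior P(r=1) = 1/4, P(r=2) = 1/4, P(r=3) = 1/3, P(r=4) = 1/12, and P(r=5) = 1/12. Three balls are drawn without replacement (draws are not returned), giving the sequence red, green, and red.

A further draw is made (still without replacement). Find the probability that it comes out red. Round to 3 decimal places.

For each hypothesis, P(data | H) works out to: P(data | r = 1) = (5/6)(1/5)(4/4) = 1/6; P(data | r = 2) = (4/6)(2/5)(3/4) = 1/5; P(data | r = 3) = (3/6)(3/5)(2/4) = 3/20; P(data | r = 4) = (2/6)(4/5)(1/4) = 1/15; P(data | r = 5) = (1/6)(5/5)(0/4) = 0.
Multiplying each by its prior: 1/4 · 1/6 = 1/24, 1/4 · 1/5 = 1/20, 1/3 · 3/20 = 1/20, 1/12 · 1/15 = 1/180, 1/12 · 0 = 0; these sum to 53/360.
Normalising, the posterior is P(r = 1 | data) = 15/53, P(r = 2 | data) = 18/53, P(r = 3 | data) = 18/53, P(r = 4 | data) = 2/53, P(r = 5 | data) = 0.
Averaging over the posterior, P(red next | data) = (1)(15/53) + (2/3)(18/53) + (1/3)(18/53) + (0)(2/53) = 33/53.

0.623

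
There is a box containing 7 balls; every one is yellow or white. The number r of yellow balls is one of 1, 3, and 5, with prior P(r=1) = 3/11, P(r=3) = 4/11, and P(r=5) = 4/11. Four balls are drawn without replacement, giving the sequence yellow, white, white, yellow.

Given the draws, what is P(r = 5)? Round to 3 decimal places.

0.357

For each hypothesis, P(data | H) works out to: P(data | r = 1) = (1/7)(6/6)(5/5)(0/4) = 0; P(data | r = 3) = (3/7)(4/6)(3/5)(2/4) = 3/35; P(data | r = 5) = (5/7)(2/6)(1/5)(4/4) = 1/21.
Weighting by the prior gives 3/11 · 0 = 0, 4/11 · 3/35 = 12/385, 4/11 · 1/21 = 4/231; summing to 8/165.
So P(r = 5 | data) = (4/231) / (8/165) = 5/14.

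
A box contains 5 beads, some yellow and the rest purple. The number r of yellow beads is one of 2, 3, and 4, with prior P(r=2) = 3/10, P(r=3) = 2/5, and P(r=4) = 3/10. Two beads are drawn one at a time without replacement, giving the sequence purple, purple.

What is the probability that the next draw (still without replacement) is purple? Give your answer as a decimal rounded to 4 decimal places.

For each hypothesis, P(data | H) works out to: P(data | r = 2) = (3/5)(2/4) = 3/10; P(data | r = 3) = (2/5)(1/4) = 1/10; P(data | r = 4) = (1/5)(0/4) = 0.
Multiplying each by its prior: 3/10 · 3/10 = 9/100, 2/5 · 1/10 = 1/25, 3/10 · 0 = 0; with total 13/100.
Dividing through by the total gives posterior P(r = 2 | data) = 9/13, P(r = 3 | data) = 4/13, P(r = 4 | data) = 0.
Averaging over the posterior, P(purple next | data) = (1/3)(9/13) + (0)(4/13) = 3/13.

0.2308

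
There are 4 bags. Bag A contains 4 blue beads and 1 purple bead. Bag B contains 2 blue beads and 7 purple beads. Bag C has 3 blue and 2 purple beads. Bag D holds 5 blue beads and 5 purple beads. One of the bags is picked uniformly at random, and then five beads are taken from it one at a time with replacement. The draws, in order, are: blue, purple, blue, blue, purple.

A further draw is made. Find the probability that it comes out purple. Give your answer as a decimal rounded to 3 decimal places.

Compute the likelihood of the observed sequence for each case: P(data | bag A) = (4/5)(1/5)(4/5)(4/5)(1/5) = 0.02048; P(data | bag B) = (2/9)(7/9)(2/9)(2/9)(7/9) = 0.0066386; P(data | bag C) = (3/5)(2/5)(3/5)(3/5)(2/5) = 0.03456; P(data | bag D) = (5/10)(5/10)(5/10)(5/10)(5/10) = 0.03125.
Multiplying each by its prior: 1/4 · 0.02048 = 0.00512, 1/4 · 0.0066386 = 0.0016596, 1/4 · 0.03456 = 0.00864, 1/4 · 0.03125 = 0.0078125; summing to 0.023232.
The posterior is then P(bag A | data) = 0.22038, P(bag B | data) = 0.071437, P(bag C | data) = 0.3719, P(bag D | data) = 0.33628.
The predictive probability is P(purple next | data) = (1/5)(0.22038) + (7/9)(0.071437) + (2/5)(0.3719) + (1/2)(0.33628) = 0.41654.

0.417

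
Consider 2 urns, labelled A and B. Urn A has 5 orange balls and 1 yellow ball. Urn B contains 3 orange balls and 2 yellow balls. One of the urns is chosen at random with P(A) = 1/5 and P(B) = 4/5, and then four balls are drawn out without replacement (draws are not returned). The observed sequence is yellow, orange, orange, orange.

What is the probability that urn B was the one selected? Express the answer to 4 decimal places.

0.7059

Under each hypothesis, the probability of the observed sequence is: P(data | urn A) = (1/6)(5/5)(4/4)(3/3) = 1/6; P(data | urn B) = (2/5)(3/4)(2/3)(1/2) = 1/10.
Multiplying each by its prior: 1/5 · 1/6 = 1/30, 4/5 · 1/10 = 2/25; summing to 17/150.
So P(urn B | data) = (2/25) / (17/150) = 12/17.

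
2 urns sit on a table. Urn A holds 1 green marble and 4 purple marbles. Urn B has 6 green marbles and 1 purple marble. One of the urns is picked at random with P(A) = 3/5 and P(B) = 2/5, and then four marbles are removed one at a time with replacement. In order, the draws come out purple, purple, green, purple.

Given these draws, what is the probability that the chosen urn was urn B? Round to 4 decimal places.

0.0160

For each hypothesis, P(data | H) works out to: P(data | urn A) = (4/5)(4/5)(1/5)(4/5) = 0.1024; P(data | urn B) = (1/7)(1/7)(6/7)(1/7) = 0.002499.
Weighting by the prior gives 3/5 · 0.1024 = 0.06144, 2/5 · 0.002499 = 0.00099958; these sum to 0.06244.
Hence P(urn B | data) = (0.00099958) / (0.06244) = 0.016009.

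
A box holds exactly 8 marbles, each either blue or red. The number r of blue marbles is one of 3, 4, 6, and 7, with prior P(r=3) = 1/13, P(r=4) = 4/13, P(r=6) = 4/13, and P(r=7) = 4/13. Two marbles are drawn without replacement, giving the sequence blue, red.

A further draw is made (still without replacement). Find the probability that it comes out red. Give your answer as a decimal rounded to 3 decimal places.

The likelihood of the observed sequence under each hypothesis: P(data | r = 3) = (3/8)(5/7) = 15/56; P(data | r = 4) = (4/8)(4/7) = 2/7; P(data | r = 6) = (6/8)(2/7) = 3/14; P(data | r = 7) = (7/8)(1/7) = 1/8.
Multiplying each by its prior: 1/13 · 15/56 = 15/728, 4/13 · 2/7 = 8/91, 4/13 · 3/14 = 6/91, 4/13 · 1/8 = 1/26; summing to 155/728.
The posterior is then P(r = 3 | data) = 3/31, P(r = 4 | data) = 64/155, P(r = 6 | data) = 48/155, P(r = 7 | data) = 28/155.
Averaging over the posterior, P(red next | data) = (2/3)(3/31) + (1/2)(64/155) + (1/6)(48/155) + (0)(28/155) = 10/31.

0.323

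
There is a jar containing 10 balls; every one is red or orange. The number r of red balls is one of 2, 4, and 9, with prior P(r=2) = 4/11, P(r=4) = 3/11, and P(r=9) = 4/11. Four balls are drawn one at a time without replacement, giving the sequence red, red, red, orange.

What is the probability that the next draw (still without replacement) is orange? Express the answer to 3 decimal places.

For each hypothesis, P(data | H) works out to: P(data | r = 2) = (2/10)(1/9)(0/8) = 0; P(data | r = 4) = (4/10)(3/9)(2/8)(6/7) = 1/35; P(data | r = 9) = (9/10)(8/9)(7/8)(1/7) = 1/10.
Weighting by the prior gives 4/11 · 0 = 0, 3/11 · 1/35 = 3/385, 4/11 · 1/10 = 2/55; with total 17/385.
Normalising, the posterior is P(r = 2 | data) = 0, P(r = 4 | data) = 3/17, P(r = 9 | data) = 14/17.
Averaging over the posterior, P(orange next | data) = (5/6)(3/17) + (0)(14/17) = 5/34.

0.147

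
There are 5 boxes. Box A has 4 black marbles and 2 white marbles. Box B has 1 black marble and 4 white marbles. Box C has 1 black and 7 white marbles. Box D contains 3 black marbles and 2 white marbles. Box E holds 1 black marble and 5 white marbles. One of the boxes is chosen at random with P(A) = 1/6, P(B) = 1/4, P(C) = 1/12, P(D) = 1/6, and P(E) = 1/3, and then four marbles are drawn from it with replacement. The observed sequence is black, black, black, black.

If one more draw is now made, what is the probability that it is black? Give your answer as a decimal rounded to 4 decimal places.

0.6347

Under each hypothesis, the probability of the observed sequence is: P(data | box A) = (4/6)(4/6)(4/6)(4/6) = 0.19753; P(data | box B) = (1/5)(1/5)(1/5)(1/5) = 0.0016; P(data | box C) = (1/8)(1/8)(1/8)(1/8) = 0.00024414; P(data | box D) = (3/5)(3/5)(3/5)(3/5) = 0.1296; P(data | box E) = (1/6)(1/6)(1/6)(1/6) = 0.0007716.
The prior-weighted likelihoods are 1/6 · 0.19753 = 0.032922, 1/4 · 0.0016 = 0.0004, 1/12 · 0.00024414 = 2.0345e-05, 1/6 · 0.1296 = 0.0216, 1/3 · 0.0007716 = 0.0002572; these sum to 0.055199.
Normalising, the posterior is P(box A | data) = 0.59642, P(box B | data) = 0.0072465, P(box C | data) = 0.00036857, P(box D | data) = 0.39131, P(box E | data) = 0.0046595.
So P(black next | data) = Σ P(black next | H) P(H | data) = (2/3)(0.59642) + (1/5)(0.0072465) + (1/8)(0.00036857) + (3/5)(0.39131) + (1/6)(0.0046595) = 0.63467.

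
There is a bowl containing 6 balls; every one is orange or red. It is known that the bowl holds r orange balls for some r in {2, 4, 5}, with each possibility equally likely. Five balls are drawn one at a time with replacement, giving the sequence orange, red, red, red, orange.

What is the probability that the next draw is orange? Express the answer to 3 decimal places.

Compute the likelihood of the observed sequence for each case: P(data | r = 2) = (2/6)(4/6)(4/6)(4/6)(2/6) = 0.032922; P(data | r = 4) = (4/6)(2/6)(2/6)(2/6)(4/6) = 0.016461; P(data | r = 5) = (5/6)(1/6)(1/6)(1/6)(5/6) = 0.003215.
Multiplying each by its prior: 1/3 · 0.032922 = 0.010974, 1/3 · 0.016461 = 0.005487, 1/3 · 0.003215 = 0.0010717; with total 0.017533.
Dividing through by the total gives posterior P(r = 2 | data) = 0.62592, P(r = 4 | data) = 0.31296, P(r = 5 | data) = 0.061125.
Averaging over the posterior, P(orange next | data) = (1/3)(0.62592) + (2/3)(0.31296) + (5/6)(0.061125) = 0.46822.

0.468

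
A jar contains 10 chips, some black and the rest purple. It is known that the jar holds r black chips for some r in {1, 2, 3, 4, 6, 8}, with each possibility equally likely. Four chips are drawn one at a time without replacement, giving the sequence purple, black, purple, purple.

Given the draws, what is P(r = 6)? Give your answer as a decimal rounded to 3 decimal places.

0.059

Under each hypothesis, the probability of the observed sequence is: P(data | r = 1) = (9/10)(1/9)(8/8)(7/7) = 1/10; P(data | r = 2) = (8/10)(2/9)(7/8)(6/7) = 2/15; P(data | r = 3) = (7/10)(3/9)(6/8)(5/7) = 1/8; P(data | r = 4) = (6/10)(4/9)(5/8)(4/7) = 2/21; P(data | r = 6) = (4/10)(6/9)(3/8)(2/7) = 1/35; P(data | r = 8) = (2/10)(8/9)(1/8)(0/7) = 0.
Multiplying each by its prior: 1/6 · 1/10 = 1/60, 1/6 · 2/15 = 1/45, 1/6 · 1/8 = 1/48, 1/6 · 2/21 = 1/63, 1/6 · 1/35 = 1/210, 1/6 · 0 = 0; these sum to 9/112.
By Bayes' rule, P(r = 6 | data) = (1/210) / (9/112) = 8/135.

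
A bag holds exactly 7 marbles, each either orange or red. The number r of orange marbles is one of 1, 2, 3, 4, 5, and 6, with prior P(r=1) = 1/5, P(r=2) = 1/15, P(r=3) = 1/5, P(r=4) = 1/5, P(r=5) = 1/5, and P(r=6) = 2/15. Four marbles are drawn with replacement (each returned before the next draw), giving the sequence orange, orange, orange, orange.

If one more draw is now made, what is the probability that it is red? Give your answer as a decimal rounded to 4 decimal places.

The likelihood of the observed sequence under each hypothesis: P(data | r = 1) = (1/7)(1/7)(1/7)(1/7) = 0.00041649; P(data | r = 2) = (2/7)(2/7)(2/7)(2/7) = 0.0066639; P(data | r = 3) = (3/7)(3/7)(3/7)(3/7) = 0.033736; P(data | r = 4) = (4/7)(4/7)(4/7)(4/7) = 0.10662; P(data | r = 5) = (5/7)(5/7)(5/7)(5/7) = 0.26031; P(data | r = 6) = (6/7)(6/7)(6/7)(6/7) = 0.53978.
The prior-weighted likelihoods are 1/5 · 0.00041649 = 8.3299e-05, 1/15 · 0.0066639 = 0.00044426, 1/5 · 0.033736 = 0.0067472, 1/5 · 0.10662 = 0.021324, 1/5 · 0.26031 = 0.052062, 2/15 · 0.53978 = 0.07197; these sum to 0.15263.
The posterior is then P(r = 1 | data) = 0.00054575, P(r = 2 | data) = 0.0029107, P(r = 3 | data) = 0.044206, P(r = 4 | data) = 0.13971, P(r = 5 | data) = 0.3411, P(r = 6 | data) = 0.47153.
So P(red next | data) = Σ P(red next | H) P(H | data) = (6/7)(0.00054575) + (5/7)(0.0029107) + (4/7)(0.044206) + (3/7)(0.13971) + (2/7)(0.3411) + (1/7)(0.47153) = 0.2525.

0.2525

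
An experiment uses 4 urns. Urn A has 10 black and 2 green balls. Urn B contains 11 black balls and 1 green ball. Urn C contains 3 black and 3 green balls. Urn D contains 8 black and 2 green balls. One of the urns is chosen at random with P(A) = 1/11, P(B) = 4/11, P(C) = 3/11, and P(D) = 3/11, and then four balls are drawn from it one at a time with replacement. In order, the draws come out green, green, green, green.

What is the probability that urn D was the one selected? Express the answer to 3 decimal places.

Compute the likelihood of the observed sequence for each case: P(data | urn A) = (2/12)(2/12)(2/12)(2/12) = 0.0007716; P(data | urn B) = (1/12)(1/12)(1/12)(1/12) = 4.8225e-05; P(data | urn C) = (3/6)(3/6)(3/6)(3/6) = 0.0625; P(data | urn D) = (2/10)(2/10)(2/10)(2/10) = 0.0016.
Weighting by the prior gives 1/11 · 0.0007716 = 7.0146e-05, 4/11 · 4.8225e-05 = 1.7536e-05, 3/11 · 0.0625 = 0.017045, 3/11 · 0.0016 = 0.00043636; summing to 0.01757.
So P(urn D | data) = (0.00043636) / (0.01757) = 0.024836.

0.025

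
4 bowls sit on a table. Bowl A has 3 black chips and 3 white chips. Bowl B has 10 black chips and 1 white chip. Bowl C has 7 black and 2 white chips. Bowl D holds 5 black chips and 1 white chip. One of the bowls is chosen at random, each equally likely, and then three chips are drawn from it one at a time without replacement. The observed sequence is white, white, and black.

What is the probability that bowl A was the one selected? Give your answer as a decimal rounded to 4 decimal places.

The likelihood of the observed sequence under each hypothesis: P(data | bowl A) = (3/6)(2/5)(3/4) = 3/20; P(data | bowl B) = (1/11)(0/10) = 0; P(data | bowl C) = (2/9)(1/8)(7/7) = 1/36; P(data | bowl D) = (1/6)(0/5) = 0.
Multiplying each by its prior: 1/4 · 3/20 = 3/80, 1/4 · 0 = 0, 1/4 · 1/36 = 1/144, 1/4 · 0 = 0; these sum to 2/45.
Therefore the posterior P(bowl A | data) = (3/80) / (2/45) = 27/32.

0.8438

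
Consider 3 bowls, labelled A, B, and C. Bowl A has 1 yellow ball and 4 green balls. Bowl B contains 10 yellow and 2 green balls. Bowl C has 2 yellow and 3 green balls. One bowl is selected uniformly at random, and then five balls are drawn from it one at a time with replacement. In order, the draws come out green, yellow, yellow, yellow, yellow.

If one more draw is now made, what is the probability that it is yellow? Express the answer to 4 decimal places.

0.7564

The likelihood of the observed sequence under each hypothesis: P(data | bowl A) = (4/5)(1/5)(1/5)(1/5)(1/5) = 0.00128; P(data | bowl B) = (2/12)(10/12)(10/12)(10/12)(10/12) = 0.080376; P(data | bowl C) = (3/5)(2/5)(2/5)(2/5)(2/5) = 0.01536.
Multiplying each by its prior: 1/3 · 0.00128 = 0.00042667, 1/3 · 0.080376 = 0.026792, 1/3 · 0.01536 = 0.00512; summing to 0.032339.
Dividing through by the total gives posterior P(bowl A | data) = 0.013194, P(bowl B | data) = 0.82848, P(bowl C | data) = 0.15833.
The predictive probability is P(yellow next | data) = (1/5)(0.013194) + (5/6)(0.82848) + (2/5)(0.15833) = 0.75637.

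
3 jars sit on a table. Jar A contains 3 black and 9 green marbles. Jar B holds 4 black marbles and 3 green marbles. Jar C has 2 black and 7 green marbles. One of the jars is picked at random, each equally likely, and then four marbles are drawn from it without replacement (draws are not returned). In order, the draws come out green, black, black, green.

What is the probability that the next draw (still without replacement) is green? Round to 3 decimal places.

Under each hypothesis, the probability of the observed sequence is: P(data | jar A) = (9/12)(3/11)(2/10)(8/9) = 0.036364; P(data | jar B) = (3/7)(4/6)(3/5)(2/4) = 0.085714; P(data | jar C) = (7/9)(2/8)(1/7)(6/6) = 0.027778.
Multiplying each by its prior: 1/3 · 0.036364 = 0.012121, 1/3 · 0.085714 = 0.028571, 1/3 · 0.027778 = 0.0092593; summing to 0.049952.
Normalising, the posterior is P(jar A | data) = 0.24266, P(jar B | data) = 0.57198, P(jar C | data) = 0.18536.
So P(green next | data) = Σ P(green next | H) P(H | data) = (7/8)(0.24266) + (1/3)(0.57198) + (1)(0.18536) = 0.58835.

0.588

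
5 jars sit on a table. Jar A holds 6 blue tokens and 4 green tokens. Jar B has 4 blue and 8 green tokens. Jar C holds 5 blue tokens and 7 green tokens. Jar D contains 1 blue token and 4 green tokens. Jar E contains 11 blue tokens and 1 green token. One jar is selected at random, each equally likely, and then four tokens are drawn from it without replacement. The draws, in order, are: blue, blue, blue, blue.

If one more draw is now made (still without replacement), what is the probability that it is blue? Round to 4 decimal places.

0.8110

Under each hypothesis, the probability of the observed sequence is: P(data | jar A) = (6/10)(5/9)(4/8)(3/7) = 0.071429; P(data | jar B) = (4/12)(3/11)(2/10)(1/9) = 0.0020202; P(data | jar C) = (5/12)(4/11)(3/10)(2/9) = 0.010101; P(data | jar D) = (1/5)(0/4) = 0; P(data | jar E) = (11/12)(10/11)(9/10)(8/9) = 0.66667.
Weighting by the prior gives 1/5 · 0.071429 = 0.014286, 1/5 · 0.0020202 = 0.00040404, 1/5 · 0.010101 = 0.0020202, 1/5 · 0 = 0, 1/5 · 0.66667 = 0.13333; summing to 0.15004.
Normalising, the posterior is P(jar A | data) = 0.095211, P(jar B | data) = 0.0026928, P(jar C | data) = 0.013464, P(jar D | data) = 0, P(jar E | data) = 0.88863.
Averaging over the posterior, P(blue next | data) = (1/3)(0.095211) + (0)(0.0026928) + (1/8)(0.013464) + (7/8)(0.88863) = 0.81097.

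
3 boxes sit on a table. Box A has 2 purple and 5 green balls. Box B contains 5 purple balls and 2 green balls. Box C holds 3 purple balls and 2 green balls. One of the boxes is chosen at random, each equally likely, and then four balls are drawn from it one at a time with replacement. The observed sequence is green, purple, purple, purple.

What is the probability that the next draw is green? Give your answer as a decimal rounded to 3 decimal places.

0.368

Under each hypothesis, the probability of the observed sequence is: P(data | box A) = (5/7)(2/7)(2/7)(2/7) = 0.01666; P(data | box B) = (2/7)(5/7)(5/7)(5/7) = 0.10412; P(data | box C) = (2/5)(3/5)(3/5)(3/5) = 0.0864.
Weighting by the prior gives 1/3 · 0.01666 = 0.0055532, 1/3 · 0.10412 = 0.034708, 1/3 · 0.0864 = 0.0288; summing to 0.069061.
Normalising, the posterior is P(box A | data) = 0.080411, P(box B | data) = 0.50257, P(box C | data) = 0.41702.
The predictive probability is P(green next | data) = (5/7)(0.080411) + (2/7)(0.50257) + (2/5)(0.41702) = 0.36784.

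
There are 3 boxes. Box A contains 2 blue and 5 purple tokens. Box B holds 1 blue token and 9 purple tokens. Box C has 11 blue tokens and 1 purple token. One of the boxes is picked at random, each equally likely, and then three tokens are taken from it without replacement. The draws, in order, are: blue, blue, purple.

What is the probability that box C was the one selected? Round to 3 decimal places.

The likelihood of the observed sequence under each hypothesis: P(data | box A) = (2/7)(1/6)(5/5) = 1/21; P(data | box B) = (1/10)(0/9) = 0; P(data | box C) = (11/12)(10/11)(1/10) = 1/12.
Multiplying each by its prior: 1/3 · 1/21 = 1/63, 1/3 · 0 = 0, 1/3 · 1/12 = 1/36; summing to 11/252.
Hence P(box C | data) = (1/36) / (11/252) = 7/11.

0.636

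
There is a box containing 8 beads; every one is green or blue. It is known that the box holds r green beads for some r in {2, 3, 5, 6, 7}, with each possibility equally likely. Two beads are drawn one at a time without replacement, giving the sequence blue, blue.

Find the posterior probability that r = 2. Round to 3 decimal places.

For each hypothesis, P(data | H) works out to: P(data | r = 2) = (6/8)(5/7) = 15/28; P(data | r = 3) = (5/8)(4/7) = 5/14; P(data | r = 5) = (3/8)(2/7) = 3/28; P(data | r = 6) = (2/8)(1/7) = 1/28; P(data | r = 7) = (1/8)(0/7) = 0.
Weighting by the prior gives 1/5 · 15/28 = 3/28, 1/5 · 5/14 = 1/14, 1/5 · 3/28 = 3/140, 1/5 · 1/28 = 1/140, 1/5 · 0 = 0; summing to 29/140.
Therefore the posterior P(r = 2 | data) = (3/28) / (29/140) = 15/29.

0.517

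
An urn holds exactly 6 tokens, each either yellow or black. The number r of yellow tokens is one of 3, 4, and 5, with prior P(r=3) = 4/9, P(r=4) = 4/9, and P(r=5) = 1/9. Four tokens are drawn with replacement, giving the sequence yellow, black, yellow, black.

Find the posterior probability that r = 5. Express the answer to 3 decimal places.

Compute the likelihood of the observed sequence for each case: P(data | r = 3) = (3/6)(3/6)(3/6)(3/6) = 0.0625; P(data | r = 4) = (4/6)(2/6)(4/6)(2/6) = 0.049383; P(data | r = 5) = (5/6)(1/6)(5/6)(1/6) = 0.01929.
The prior-weighted likelihoods are 4/9 · 0.0625 = 0.027778, 4/9 · 0.049383 = 0.021948, 1/9 · 0.01929 = 0.0021433; these sum to 0.051869.
Hence P(r = 5 | data) = (0.0021433) / (0.051869) = 0.041322.

0.041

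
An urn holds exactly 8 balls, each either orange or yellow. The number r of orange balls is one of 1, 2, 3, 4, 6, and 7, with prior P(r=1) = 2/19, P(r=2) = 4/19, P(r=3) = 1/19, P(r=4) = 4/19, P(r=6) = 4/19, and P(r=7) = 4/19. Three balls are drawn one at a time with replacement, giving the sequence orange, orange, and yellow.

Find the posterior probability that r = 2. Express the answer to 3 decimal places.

0.107

For each hypothesis, P(data | H) works out to: P(data | r = 1) = (1/8)(1/8)(7/8) = 0.013672; P(data | r = 2) = (2/8)(2/8)(6/8) = 0.046875; P(data | r = 3) = (3/8)(3/8)(5/8) = 0.087891; P(data | r = 4) = (4/8)(4/8)(4/8) = 0.125; P(data | r = 6) = (6/8)(6/8)(2/8) = 0.14062; P(data | r = 7) = (7/8)(7/8)(1/8) = 0.095703.
Weighting by the prior gives 2/19 · 0.013672 = 0.0014391, 4/19 · 0.046875 = 0.0098684, 1/19 · 0.087891 = 0.0046258, 4/19 · 0.125 = 0.026316, 4/19 · 0.14062 = 0.029605, 4/19 · 0.095703 = 0.020148; with total 0.092002.
So P(r = 2 | data) = (0.0098684) / (0.092002) = 0.10726.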